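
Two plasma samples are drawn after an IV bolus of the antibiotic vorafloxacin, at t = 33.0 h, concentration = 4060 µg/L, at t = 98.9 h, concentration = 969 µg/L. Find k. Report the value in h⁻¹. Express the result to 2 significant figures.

k = ln(C₁/C₂) / (t₂ − t₁) = ln(4060/969) / (98.9 − 33.0)
  = 1.433 / 65.90 = 0.02175 h⁻¹

0.022 h⁻¹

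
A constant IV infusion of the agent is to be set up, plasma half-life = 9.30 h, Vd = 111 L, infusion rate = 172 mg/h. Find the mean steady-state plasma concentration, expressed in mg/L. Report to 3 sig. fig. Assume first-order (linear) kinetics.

k = ln2 / t½ = 0.693147 / 9.30 = 0.07453 h⁻¹
CL = k × Vd = 0.07453 × 111 = 8.273 L/h
At steady state Css = R₀ / CL = 172 / 8.273 = 20.79 mg/L

20.8 mg/L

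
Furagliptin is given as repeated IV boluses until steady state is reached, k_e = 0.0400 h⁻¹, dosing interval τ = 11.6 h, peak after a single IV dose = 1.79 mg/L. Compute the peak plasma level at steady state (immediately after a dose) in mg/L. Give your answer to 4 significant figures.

4.822 mg/L

e^(−kτ) = e^(−0.04000 × 11.6) = 0.6288
Accumulation ratio R = 1 / (1 − e^(−kτ)) = 1 / (1 − 0.6288) = 2.694
Steady-state peak = C₀ × R = 1.79 × 2.694 = 4.822 mg/L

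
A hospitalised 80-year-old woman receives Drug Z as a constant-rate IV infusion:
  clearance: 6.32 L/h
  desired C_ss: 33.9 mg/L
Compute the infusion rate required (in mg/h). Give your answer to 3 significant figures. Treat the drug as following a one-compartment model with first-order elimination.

At steady state, infusion rate R₀ = Css × CL = 33.9 × 6.320 = 214.2 mg/h

214 mg/h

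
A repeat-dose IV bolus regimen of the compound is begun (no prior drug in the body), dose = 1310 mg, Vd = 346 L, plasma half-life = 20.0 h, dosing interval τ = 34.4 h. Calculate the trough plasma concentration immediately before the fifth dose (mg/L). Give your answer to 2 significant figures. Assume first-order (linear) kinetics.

1.6 mg/L

C₀ per dose = Dose / Vd = 1310 / 346 = 3.786 mg/L
k = ln2 / t½ = 0.693147 / 20.0 = 0.03466 h⁻¹
Fraction remaining after one interval: r = e^(−kτ) = e^(−0.03466 × 34.4) = 0.3035
Before dose 5, 4 doses have been given (aged 1τ, 2τ, 3τ, 4τ).
C_trough = C₀ × (r + r² + … + r^4) = C₀ × r(1−r^4)/(1−r)
        = 3.786 × 0.3035 × (1 − 0.008485) / (1 − 0.3035) = 1.636 mg/L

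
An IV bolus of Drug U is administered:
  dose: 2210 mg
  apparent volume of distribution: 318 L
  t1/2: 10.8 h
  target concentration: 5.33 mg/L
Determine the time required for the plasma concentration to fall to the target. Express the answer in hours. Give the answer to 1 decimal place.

C₀ = Dose / Vd = 2210 / 318 = 6.950 mg/L
k = ln2 / t½ = 0.693147 / 10.8 = 0.06418 h⁻¹
t = ln(C₀ / C) / k = ln(6.950 / 5.33) / 0.06418
  = ln(1.304) / 0.06418 = 0.2654 / 0.06418 = 4.135 h

4.1 h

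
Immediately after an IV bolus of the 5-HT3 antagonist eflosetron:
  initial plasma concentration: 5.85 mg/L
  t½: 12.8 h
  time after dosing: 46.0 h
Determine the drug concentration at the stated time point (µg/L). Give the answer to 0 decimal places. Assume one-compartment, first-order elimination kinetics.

485 µg/L

k = ln2 / t½ = 0.693147 / 12.8 = 0.05415 h⁻¹
C = C₀ · e^(−k·t) = 5.850 × e^(−0.05415 × 46.0)
  = 5.850 × 0.08284 = 0.4846 mg/L
Convert: 0.4846 mg/L × 1000 = 484.6 µg/L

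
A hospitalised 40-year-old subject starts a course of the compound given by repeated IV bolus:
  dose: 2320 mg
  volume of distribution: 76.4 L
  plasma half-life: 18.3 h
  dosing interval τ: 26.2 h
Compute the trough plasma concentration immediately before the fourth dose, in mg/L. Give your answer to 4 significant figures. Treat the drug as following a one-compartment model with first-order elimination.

16.98 mg/L

C₀ per dose = Dose / Vd = 2320 / 76.4 = 30.37 mg/L
k = ln2 / t½ = 0.693147 / 18.3 = 0.03788 h⁻¹
Fraction remaining after one interval: r = e^(−kτ) = e^(−0.03788 × 26.2) = 0.3707
Before dose 4, 3 doses have been given (aged 1τ, 2τ, 3τ).
C_trough = C₀ × (r + r² + … + r^3) = C₀ × r(1−r^3)/(1−r)
        = 30.37 × 0.3707 × (1 − 0.05094) / (1 − 0.3707) = 16.98 mg/L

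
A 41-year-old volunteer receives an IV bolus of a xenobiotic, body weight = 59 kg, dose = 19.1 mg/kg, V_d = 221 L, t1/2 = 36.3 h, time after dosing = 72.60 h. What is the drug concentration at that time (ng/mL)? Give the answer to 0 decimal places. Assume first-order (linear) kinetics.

Total dose = 19.1 × 59 = 1127 mg
C₀ = Dose / Vd = 1127 / 221 = 5.100 mg/L
k = ln2 / t½ = 0.693147 / 36.3 = 0.01909 h⁻¹
t / t½ = 72.60 / 36.3 = 2 half-lives
C = C₀ × (1/2)^2 = 5.100 × 0.2500 = 1.275 mg/L
Convert: 1.275 mg/L × 1000 = 1275 ng/mL

1275 ng/mL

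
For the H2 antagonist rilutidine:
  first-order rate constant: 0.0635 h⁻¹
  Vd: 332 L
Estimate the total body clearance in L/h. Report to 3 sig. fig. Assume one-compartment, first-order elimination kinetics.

21.1 L/h

CL = k × Vd = 0.0635 × 332 = 21.08 L/h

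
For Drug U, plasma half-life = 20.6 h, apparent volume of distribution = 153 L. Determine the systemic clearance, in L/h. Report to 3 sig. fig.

k = ln2 / t½ = 0.693147 / 20.6 = 0.03365 h⁻¹
CL = k × Vd = 0.03365 × 153 = 5.148 L/h

5.15 L/h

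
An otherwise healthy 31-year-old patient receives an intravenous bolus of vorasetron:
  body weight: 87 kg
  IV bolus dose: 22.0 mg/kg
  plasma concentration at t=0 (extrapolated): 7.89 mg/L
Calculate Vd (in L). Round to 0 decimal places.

Dose = 22.0 × 87 = 1914 mg
Vd = Dose / C₀ = 1914 / 7.89 = 242.6 L

243 L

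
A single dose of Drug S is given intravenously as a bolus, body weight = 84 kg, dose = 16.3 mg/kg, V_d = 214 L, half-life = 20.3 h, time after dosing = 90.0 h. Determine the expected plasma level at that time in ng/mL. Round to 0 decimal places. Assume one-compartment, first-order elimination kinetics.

296 ng/mL

Total dose = 16.3 × 84 = 1369 mg
C₀ = Dose / Vd = 1369 / 214 = 6.397 mg/L
k = ln2 / t½ = 0.693147 / 20.3 = 0.03415 h⁻¹
C = C₀ · e^(−k·t) = 6.397 × e^(−0.03415 × 90.0)
  = 6.397 × 0.04626 = 0.2959 mg/L
Convert: 0.2959 mg/L × 1000 = 295.9 ng/mL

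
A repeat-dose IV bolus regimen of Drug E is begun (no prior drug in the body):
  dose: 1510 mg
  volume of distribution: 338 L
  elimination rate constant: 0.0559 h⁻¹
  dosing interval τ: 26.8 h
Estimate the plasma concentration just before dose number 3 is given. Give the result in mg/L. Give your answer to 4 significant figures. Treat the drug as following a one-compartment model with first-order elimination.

1.222 mg/L

C₀ per dose = Dose / Vd = 1510 / 338 = 4.467 mg/L
Fraction remaining after one interval: r = e^(−kτ) = e^(−0.05590 × 26.8) = 0.2236
Before dose 3, 2 doses have been given (aged 1τ, 2τ).
C_trough = C₀ × (r + r²) = 4.467 × (0.2236 + 0.05000) = 1.222 mg/L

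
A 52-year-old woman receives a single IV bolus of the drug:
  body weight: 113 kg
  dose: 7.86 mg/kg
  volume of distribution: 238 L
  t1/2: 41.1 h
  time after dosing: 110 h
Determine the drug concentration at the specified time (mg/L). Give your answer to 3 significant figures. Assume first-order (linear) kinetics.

0.584 mg/L

Total dose = 7.86 × 113 = 888.2 mg
C₀ = Dose / Vd = 888.2 / 238 = 3.732 mg/L
k = ln2 / t½ = 0.693147 / 41.1 = 0.01686 h⁻¹
C = C₀ · e^(−k·t) = 3.732 × e^(−0.01686 × 110)
  = 3.732 × 0.1565 = 0.5841 mg/L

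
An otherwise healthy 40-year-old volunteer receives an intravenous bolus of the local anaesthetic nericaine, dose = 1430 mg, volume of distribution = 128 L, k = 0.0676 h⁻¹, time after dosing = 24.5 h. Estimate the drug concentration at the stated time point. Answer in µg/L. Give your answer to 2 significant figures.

2100 µg/L

C₀ = Dose / Vd = 1430 / 128 = 11.17 mg/L
C = C₀ · e^(−k·t) = 11.17 × e^(−0.06760 × 24.5)
  = 11.17 × 0.1909 = 2.132 mg/L
Convert: 2.132 mg/L × 1000 = 2132 µg/L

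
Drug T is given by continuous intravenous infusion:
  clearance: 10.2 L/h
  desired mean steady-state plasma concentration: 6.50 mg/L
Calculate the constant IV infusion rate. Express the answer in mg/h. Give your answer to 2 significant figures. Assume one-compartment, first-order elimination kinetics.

66 mg/h

At steady state, infusion rate R₀ = Css × CL = 6.50 × 10.20 = 66.30 mg/h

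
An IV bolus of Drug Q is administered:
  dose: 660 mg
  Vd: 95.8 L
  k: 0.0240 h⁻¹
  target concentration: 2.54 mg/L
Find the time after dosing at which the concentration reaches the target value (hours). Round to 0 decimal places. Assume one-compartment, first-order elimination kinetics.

C₀ = Dose / Vd = 660.0 / 95.8 = 6.889 mg/L
t = ln(C₀ / C) / k = ln(6.889 / 2.54) / 0.02400
  = ln(2.712) / 0.02400 = 0.9977 / 0.02400 = 41.57 h

42 h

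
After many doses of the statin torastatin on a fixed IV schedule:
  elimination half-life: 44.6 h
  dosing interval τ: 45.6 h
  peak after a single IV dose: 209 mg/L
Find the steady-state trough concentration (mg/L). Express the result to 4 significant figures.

k = ln2 / t½ = 0.693147 / 44.6 = 0.01554 h⁻¹
e^(−kτ) = e^(−0.01554 × 45.6) = 0.4923
Accumulation ratio R = 1 / (1 − e^(−kτ)) = 1 / (1 − 0.4923) = 1.970
Steady-state trough = C₀ × R × e^(−kτ) = 209 × 1.970 × 0.4923 = 202.7 mg/L

202.7 mg/L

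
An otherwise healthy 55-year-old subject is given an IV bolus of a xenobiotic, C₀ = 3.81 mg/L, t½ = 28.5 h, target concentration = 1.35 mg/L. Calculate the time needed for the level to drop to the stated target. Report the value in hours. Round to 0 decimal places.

k = ln2 / t½ = 0.693147 / 28.5 = 0.02432 h⁻¹
t = ln(C₀ / C) / k = ln(3.810 / 1.35) / 0.02432
  = ln(2.822) / 0.02432 = 1.037 / 0.02432 = 42.64 h

43 h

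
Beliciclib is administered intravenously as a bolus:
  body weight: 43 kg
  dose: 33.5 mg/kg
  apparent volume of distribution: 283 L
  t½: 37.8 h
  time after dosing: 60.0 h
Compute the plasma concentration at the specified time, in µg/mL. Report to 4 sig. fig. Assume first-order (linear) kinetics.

1.694 µg/mL

Total dose = 33.5 × 43 = 1441 mg
C₀ = Dose / Vd = 1441 / 283 = 5.092 mg/L
k = ln2 / t½ = 0.693147 / 37.8 = 0.01834 h⁻¹
C = C₀ · e^(−k·t) = 5.092 × e^(−0.01834 × 60.0)
  = 5.092 × 0.3327 = 1.694 mg/L
(1.694 mg/L = 1.694 µg/mL)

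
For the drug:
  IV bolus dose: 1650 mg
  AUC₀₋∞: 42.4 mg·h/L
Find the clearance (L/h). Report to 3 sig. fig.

CL = Dose / AUC = 1650 / 42.4 = 38.92 L/h

38.9 L/h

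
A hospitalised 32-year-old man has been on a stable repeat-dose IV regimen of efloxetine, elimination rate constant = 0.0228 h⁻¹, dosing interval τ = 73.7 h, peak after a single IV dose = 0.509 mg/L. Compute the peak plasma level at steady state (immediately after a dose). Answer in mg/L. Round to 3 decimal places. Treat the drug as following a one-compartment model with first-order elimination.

0.626 mg/L

e^(−kτ) = e^(−0.02280 × 73.7) = 0.1863
Accumulation ratio R = 1 / (1 − e^(−kτ)) = 1 / (1 − 0.1863) = 1.229
Steady-state peak = C₀ × R = 0.509 × 1.229 = 0.6256 mg/L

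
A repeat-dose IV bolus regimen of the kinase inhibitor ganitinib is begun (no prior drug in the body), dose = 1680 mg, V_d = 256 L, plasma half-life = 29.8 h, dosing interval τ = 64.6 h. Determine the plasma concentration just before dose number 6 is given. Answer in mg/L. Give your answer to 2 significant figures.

C₀ per dose = Dose / Vd = 1680 / 256 = 6.563 mg/L
k = ln2 / t½ = 0.693147 / 29.8 = 0.02326 h⁻¹
Fraction remaining after one interval: r = e^(−kτ) = e^(−0.02326 × 64.6) = 0.2226
Before dose 6, 5 doses have been given (aged 1τ, 2τ, 3τ, 4τ, 5τ).
C_trough = C₀ × (r + r² + … + r^5) = C₀ × r(1−r^5)/(1−r)
        = 6.563 × 0.2226 × (1 − 0.0005465) / (1 − 0.2226) = 1.878 mg/L

1.9 mg/L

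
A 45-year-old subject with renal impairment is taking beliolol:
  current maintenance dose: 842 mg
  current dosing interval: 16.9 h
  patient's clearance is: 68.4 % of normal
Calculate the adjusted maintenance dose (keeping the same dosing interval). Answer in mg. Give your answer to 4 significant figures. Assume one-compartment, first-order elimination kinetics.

575.9 mg

To keep the same average steady-state level, dosing rate must scale with clearance.
CL ratio = 68.4 / 100 = 0.6840
New dose (same interval) = 842 × 0.6840 = 575.9 mg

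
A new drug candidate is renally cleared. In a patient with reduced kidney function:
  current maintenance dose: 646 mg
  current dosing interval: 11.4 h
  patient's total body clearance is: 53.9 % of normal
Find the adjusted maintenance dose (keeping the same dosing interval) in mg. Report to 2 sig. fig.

To keep the same average steady-state level, dosing rate must scale with clearance.
CL ratio = 53.9 / 100 = 0.5390
New dose (same interval) = 646 × 0.5390 = 348.2 mg

350 mg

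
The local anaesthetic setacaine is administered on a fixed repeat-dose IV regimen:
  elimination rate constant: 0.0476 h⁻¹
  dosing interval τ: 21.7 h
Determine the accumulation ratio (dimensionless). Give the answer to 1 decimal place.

e^(−kτ) = e^(−0.04760 × 21.7) = 0.3560
Accumulation ratio R = 1 / (1 − e^(−kτ)) = 1 / (1 − 0.3560) = 1.553

1.6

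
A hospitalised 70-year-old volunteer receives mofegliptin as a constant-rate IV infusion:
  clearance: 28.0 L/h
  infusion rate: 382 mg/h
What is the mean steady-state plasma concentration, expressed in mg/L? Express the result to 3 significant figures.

At steady state Css = R₀ / CL = 382 / 28.00 = 13.64 mg/L

13.6 mg/L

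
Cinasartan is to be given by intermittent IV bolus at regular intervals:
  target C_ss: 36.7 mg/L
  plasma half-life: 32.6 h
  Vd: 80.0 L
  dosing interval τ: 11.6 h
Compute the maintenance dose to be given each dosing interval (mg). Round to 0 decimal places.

k = ln2 / t½ = 0.693147 / 32.6 = 0.02126 h⁻¹
CL = k × Vd = 0.02126 × 80.0 = 1.701 L/h
At steady state, Dose/τ = Css × CL.
Dose = Css × CL × τ = 36.7 × 1.701 × 11.6 = 724.1 mg

724 mg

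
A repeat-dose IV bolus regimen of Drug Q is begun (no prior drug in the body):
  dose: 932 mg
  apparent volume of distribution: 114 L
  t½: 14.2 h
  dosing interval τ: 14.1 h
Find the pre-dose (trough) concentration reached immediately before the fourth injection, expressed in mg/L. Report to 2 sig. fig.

7.2 mg/L

C₀ per dose = Dose / Vd = 932 / 114 = 8.175 mg/L
k = ln2 / t½ = 0.693147 / 14.2 = 0.04881 h⁻¹
Fraction remaining after one interval: r = e^(−kτ) = e^(−0.04881 × 14.1) = 0.5025
Before dose 4, 3 doses have been given (aged 1τ, 2τ, 3τ).
C_trough = C₀ × (r + r² + … + r^3) = C₀ × r(1−r^3)/(1−r)
        = 8.175 × 0.5025 × (1 − 0.1269) / (1 − 0.5025) = 7.209 mg/L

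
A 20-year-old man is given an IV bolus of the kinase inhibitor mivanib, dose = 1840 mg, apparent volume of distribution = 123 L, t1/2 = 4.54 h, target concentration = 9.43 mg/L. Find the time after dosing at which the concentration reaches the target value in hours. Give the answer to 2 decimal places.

3.02 h

C₀ = Dose / Vd = 1840 / 123 = 14.96 mg/L
k = ln2 / t½ = 0.693147 / 4.54 = 0.1527 h⁻¹
t = ln(C₀ / C) / k = ln(14.96 / 9.43) / 0.1527
  = ln(1.586) / 0.1527 = 0.4612 / 0.1527 = 3.020 h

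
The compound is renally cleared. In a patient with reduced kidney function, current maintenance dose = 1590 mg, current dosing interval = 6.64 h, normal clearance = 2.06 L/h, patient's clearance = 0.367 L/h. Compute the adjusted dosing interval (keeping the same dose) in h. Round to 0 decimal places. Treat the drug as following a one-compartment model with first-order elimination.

37 h

To keep the same average steady-state level, dosing rate must scale with clearance.
CL ratio = 0.367 / 2.06 = 0.1782
New interval (same dose) = 6.64 / 0.1782 = 37.26 h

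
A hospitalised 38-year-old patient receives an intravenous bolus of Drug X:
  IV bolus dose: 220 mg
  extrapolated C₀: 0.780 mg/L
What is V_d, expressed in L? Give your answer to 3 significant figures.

282 L

Vd = Dose / C₀ = 220.0 / 0.780 = 282.1 L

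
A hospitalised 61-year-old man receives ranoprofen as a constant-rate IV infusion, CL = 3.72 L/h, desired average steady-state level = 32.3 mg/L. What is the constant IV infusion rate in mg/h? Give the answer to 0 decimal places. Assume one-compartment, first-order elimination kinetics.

At steady state, infusion rate R₀ = Css × CL = 32.3 × 3.720 = 120.2 mg/h

120 mg/h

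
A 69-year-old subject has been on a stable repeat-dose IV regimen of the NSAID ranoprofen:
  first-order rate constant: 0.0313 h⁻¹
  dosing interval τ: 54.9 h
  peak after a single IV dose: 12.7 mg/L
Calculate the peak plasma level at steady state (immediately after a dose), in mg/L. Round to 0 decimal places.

15 mg/L

e^(−kτ) = e^(−0.03130 × 54.9) = 0.1794
Accumulation ratio R = 1 / (1 − e^(−kτ)) = 1 / (1 − 0.1794) = 1.219
Steady-state peak = C₀ × R = 12.7 × 1.219 = 15.48 mg/L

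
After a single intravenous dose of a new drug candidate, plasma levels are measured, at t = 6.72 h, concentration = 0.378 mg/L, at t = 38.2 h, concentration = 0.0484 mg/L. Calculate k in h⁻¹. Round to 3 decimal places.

k = ln(C₁/C₂) / (t₂ − t₁) = ln(0.378/0.0484) / (38.2 − 6.72)
  = 2.055 / 31.48 = 0.06528 h⁻¹

0.065 h⁻¹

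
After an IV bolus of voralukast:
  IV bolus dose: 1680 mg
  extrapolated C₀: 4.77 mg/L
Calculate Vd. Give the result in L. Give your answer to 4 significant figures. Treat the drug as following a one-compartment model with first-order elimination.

352.2 L

Vd = Dose / C₀ = 1680 / 4.77 = 352.2 L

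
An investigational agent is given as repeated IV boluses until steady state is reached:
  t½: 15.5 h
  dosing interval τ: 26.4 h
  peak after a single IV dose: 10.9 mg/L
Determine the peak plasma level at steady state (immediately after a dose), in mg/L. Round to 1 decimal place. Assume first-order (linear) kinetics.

k = ln2 / t½ = 0.693147 / 15.5 = 0.04472 h⁻¹
e^(−kτ) = e^(−0.04472 × 26.4) = 0.3071
Accumulation ratio R = 1 / (1 − e^(−kτ)) = 1 / (1 − 0.3071) = 1.443
Steady-state peak = C₀ × R = 10.9 × 1.443 = 15.73 mg/L

15.7 mg/L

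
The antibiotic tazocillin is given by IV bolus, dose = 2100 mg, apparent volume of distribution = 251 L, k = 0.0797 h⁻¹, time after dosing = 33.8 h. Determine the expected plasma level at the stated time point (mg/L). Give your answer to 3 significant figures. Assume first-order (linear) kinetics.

C₀ = Dose / Vd = 2100 / 251 = 8.367 mg/L
C = C₀ · e^(−k·t) = 8.367 × e^(−0.07970 × 33.8)
  = 8.367 × 0.06762 = 0.5658 mg/L

0.566 mg/L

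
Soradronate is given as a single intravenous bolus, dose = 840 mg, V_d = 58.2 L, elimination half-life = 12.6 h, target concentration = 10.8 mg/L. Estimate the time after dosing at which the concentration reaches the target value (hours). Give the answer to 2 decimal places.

C₀ = Dose / Vd = 840.0 / 58.2 = 14.43 mg/L
k = ln2 / t½ = 0.693147 / 12.6 = 0.05501 h⁻¹
t = ln(C₀ / C) / k = ln(14.43 / 10.8) / 0.05501
  = ln(1.336) / 0.05501 = 0.2897 / 0.05501 = 5.266 h

5.27 h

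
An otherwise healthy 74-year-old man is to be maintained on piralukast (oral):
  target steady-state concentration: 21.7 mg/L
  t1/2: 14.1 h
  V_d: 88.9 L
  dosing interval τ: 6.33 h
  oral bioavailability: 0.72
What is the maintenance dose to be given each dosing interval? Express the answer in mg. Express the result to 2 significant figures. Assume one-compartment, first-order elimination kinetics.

k = ln2 / t½ = 0.693147 / 14.1 = 0.04916 h⁻¹
CL = k × Vd = 0.04916 × 88.9 = 4.370 L/h
At steady state, F × (Dose/τ) = Css × CL.
Dose = Css × CL × τ / F = 21.7 × 4.370 × 6.33 / 0.72 = 833.7 mg

830 mg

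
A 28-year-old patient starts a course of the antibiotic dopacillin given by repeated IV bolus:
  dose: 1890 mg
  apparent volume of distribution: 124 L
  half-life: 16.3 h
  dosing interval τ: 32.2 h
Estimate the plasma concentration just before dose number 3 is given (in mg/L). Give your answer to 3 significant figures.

C₀ per dose = Dose / Vd = 1890 / 124 = 15.24 mg/L
k = ln2 / t½ = 0.693147 / 16.3 = 0.04252 h⁻¹
Fraction remaining after one interval: r = e^(−kτ) = e^(−0.04252 × 32.2) = 0.2543
Before dose 3, 2 doses have been given (aged 1τ, 2τ).
C_trough = C₀ × (r + r²) = 15.24 × (0.2543 + 0.06467) = 4.861 mg/L

4.86 mg/L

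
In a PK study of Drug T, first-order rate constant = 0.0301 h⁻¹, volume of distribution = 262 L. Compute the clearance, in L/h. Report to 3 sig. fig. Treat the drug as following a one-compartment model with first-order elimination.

7.89 L/h

CL = k × Vd = 0.0301 × 262 = 7.886 L/h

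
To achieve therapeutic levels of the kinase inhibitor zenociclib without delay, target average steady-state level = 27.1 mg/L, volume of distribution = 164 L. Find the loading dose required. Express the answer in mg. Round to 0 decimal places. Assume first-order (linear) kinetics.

LD = Css × Vd = 27.1 × 164 = 4444 mg

4444 mg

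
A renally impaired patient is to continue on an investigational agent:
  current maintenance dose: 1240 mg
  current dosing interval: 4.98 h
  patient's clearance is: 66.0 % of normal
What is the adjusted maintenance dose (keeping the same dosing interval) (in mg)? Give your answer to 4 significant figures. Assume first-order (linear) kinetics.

To keep the same average steady-state level, dosing rate must scale with clearance.
CL ratio = 66.0 / 100 = 0.6600
New dose (same interval) = 1240 × 0.6600 = 818.4 mg

818.4 mg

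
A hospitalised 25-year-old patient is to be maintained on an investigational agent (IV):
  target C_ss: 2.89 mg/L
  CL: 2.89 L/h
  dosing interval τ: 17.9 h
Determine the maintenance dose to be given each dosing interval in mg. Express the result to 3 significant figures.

At steady state, Dose/τ = Css × CL.
Dose = Css × CL × τ = 2.89 × 2.890 × 17.9 = 149.5 mg

150 mg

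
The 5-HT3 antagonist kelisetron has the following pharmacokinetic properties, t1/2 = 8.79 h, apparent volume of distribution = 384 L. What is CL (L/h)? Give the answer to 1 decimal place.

k = ln2 / t½ = 0.693147 / 8.79 = 0.07886 h⁻¹
CL = k × Vd = 0.07886 × 384 = 30.28 L/h

30.3 L/h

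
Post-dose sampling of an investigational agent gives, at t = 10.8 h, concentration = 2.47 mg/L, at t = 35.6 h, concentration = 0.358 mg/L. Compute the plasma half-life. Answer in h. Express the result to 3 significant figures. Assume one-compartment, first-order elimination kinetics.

8.90 h

k = ln(C₁/C₂) / (t₂ − t₁) = ln(2.47/0.358) / (35.6 − 10.8)
  = 1.931 / 24.80 = 0.07786 h⁻¹
t½ = ln2 / k = 0.693147 / 0.07786 = 8.902 h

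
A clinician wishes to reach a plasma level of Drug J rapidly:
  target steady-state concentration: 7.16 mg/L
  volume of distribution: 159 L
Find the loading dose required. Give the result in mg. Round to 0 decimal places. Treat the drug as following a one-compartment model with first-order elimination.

LD = Css × Vd = 7.16 × 159 = 1138 mg

1138 mg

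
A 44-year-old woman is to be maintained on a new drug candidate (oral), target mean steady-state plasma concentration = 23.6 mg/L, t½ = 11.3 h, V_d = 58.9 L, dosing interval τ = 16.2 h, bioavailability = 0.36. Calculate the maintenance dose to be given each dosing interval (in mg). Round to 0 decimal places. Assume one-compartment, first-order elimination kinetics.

k = ln2 / t½ = 0.693147 / 11.3 = 0.06134 h⁻¹
CL = k × Vd = 0.06134 × 58.9 = 3.613 L/h
At steady state, F × (Dose/τ) = Css × CL.
Dose = Css × CL × τ / F = 23.6 × 3.613 × 16.2 / 0.36 = 3837 mg

3837 mg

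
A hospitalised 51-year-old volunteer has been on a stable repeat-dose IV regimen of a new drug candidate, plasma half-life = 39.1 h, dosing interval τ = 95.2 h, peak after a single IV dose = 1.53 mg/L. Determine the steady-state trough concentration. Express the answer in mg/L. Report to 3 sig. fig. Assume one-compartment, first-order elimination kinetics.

k = ln2 / t½ = 0.693147 / 39.1 = 0.01773 h⁻¹
e^(−kτ) = e^(−0.01773 × 95.2) = 0.1849
Accumulation ratio R = 1 / (1 − e^(−kτ)) = 1 / (1 − 0.1849) = 1.227
Steady-state trough = C₀ × R × e^(−kτ) = 1.53 × 1.227 × 0.1849 = 0.3471 mg/L

0.347 mg/L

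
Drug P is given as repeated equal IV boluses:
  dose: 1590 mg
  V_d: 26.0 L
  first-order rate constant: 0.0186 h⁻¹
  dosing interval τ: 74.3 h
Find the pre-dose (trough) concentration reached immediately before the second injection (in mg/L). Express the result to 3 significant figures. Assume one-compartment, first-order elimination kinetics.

C₀ per dose = Dose / Vd = 1590 / 26.0 = 61.15 mg/L
Fraction remaining after one interval: r = e^(−kτ) = e^(−0.01860 × 74.3) = 0.2511
Before dose 2, 1 dose has been given (aged 1τ).
C_trough = C₀ × r = 61.15 × 0.2511 = 15.35 mg/L

15.4 mg/L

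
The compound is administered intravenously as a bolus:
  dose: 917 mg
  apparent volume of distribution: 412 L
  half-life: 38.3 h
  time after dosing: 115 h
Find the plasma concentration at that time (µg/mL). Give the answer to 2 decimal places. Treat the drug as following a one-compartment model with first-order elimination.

C₀ = Dose / Vd = 917.0 / 412 = 2.226 mg/L
k = ln2 / t½ = 0.693147 / 38.3 = 0.01810 h⁻¹
C = C₀ · e^(−k·t) = 2.226 × e^(−0.01810 × 115)
  = 2.226 × 0.1247 = 0.2776 mg/L
(0.2776 mg/L = 0.2776 µg/mL)

0.28 µg/mL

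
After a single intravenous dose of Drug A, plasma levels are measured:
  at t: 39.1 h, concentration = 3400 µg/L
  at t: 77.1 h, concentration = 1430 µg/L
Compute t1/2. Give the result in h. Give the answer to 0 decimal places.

k = ln(C₁/C₂) / (t₂ − t₁) = ln(3400/1430) / (77.1 − 39.1)
  = 0.8661 / 38.00 = 0.02279 h⁻¹
t½ = ln2 / k = 0.693147 / 0.02279 = 30.41 h

30 h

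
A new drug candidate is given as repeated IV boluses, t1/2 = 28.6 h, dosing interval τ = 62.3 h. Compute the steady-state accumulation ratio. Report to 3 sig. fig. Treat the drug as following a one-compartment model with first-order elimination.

1.28

k = ln2 / t½ = 0.693147 / 28.6 = 0.02424 h⁻¹
e^(−kτ) = e^(−0.02424 × 62.3) = 0.2209
Accumulation ratio R = 1 / (1 − e^(−kτ)) = 1 / (1 − 0.2209) = 1.284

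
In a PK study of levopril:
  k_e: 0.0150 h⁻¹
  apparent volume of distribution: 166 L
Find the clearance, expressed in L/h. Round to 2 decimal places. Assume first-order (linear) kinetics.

2.49 L/h

CL = k × Vd = 0.0150 × 166 = 2.490 L/h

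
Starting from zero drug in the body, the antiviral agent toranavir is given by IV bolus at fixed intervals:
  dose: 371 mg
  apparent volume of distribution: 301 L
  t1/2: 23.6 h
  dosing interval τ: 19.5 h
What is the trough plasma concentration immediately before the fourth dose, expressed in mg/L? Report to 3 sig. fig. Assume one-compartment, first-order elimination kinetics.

1.31 mg/L

C₀ per dose = Dose / Vd = 371 / 301 = 1.233 mg/L
k = ln2 / t½ = 0.693147 / 23.6 = 0.02937 h⁻¹
Fraction remaining after one interval: r = e^(−kτ) = e^(−0.02937 × 19.5) = 0.5640
Before dose 4, 3 doses have been given (aged 1τ, 2τ, 3τ).
C_trough = C₀ × (r + r² + … + r^3) = C₀ × r(1−r^3)/(1−r)
        = 1.233 × 0.5640 × (1 − 0.1794) / (1 − 0.5640) = 1.309 mg/L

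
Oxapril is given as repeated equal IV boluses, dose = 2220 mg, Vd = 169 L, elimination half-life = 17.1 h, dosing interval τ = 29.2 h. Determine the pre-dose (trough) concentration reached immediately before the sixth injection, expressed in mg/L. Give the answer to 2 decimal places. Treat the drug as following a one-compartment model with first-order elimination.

5.78 mg/L

C₀ per dose = Dose / Vd = 2220 / 169 = 13.14 mg/L
k = ln2 / t½ = 0.693147 / 17.1 = 0.04053 h⁻¹
Fraction remaining after one interval: r = e^(−kτ) = e^(−0.04053 × 29.2) = 0.3062
Before dose 6, 5 doses have been given (aged 1τ, 2τ, 3τ, 4τ, 5τ).
C_trough = C₀ × (r + r² + … + r^5) = C₀ × r(1−r^5)/(1−r)
        = 13.14 × 0.3062 × (1 − 0.002692) / (1 − 0.3062) = 5.784 mg/L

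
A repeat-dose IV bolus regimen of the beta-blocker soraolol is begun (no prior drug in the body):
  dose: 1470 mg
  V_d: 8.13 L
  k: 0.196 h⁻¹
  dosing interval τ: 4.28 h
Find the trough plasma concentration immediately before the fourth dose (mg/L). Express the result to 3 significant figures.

127 mg/L

C₀ per dose = Dose / Vd = 1470 / 8.13 = 180.8 mg/L
Fraction remaining after one interval: r = e^(−kτ) = e^(−0.1960 × 4.28) = 0.4322
Before dose 4, 3 doses have been given (aged 1τ, 2τ, 3τ).
C_trough = C₀ × (r + r² + … + r^3) = C₀ × r(1−r^3)/(1−r)
        = 180.8 × 0.4322 × (1 − 0.08073) / (1 − 0.4322) = 126.5 mg/L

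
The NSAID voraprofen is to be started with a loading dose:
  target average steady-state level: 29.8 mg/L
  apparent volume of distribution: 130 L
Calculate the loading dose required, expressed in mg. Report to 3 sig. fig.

3870 mg

LD = Css × Vd = 29.8 × 130 = 3874 mg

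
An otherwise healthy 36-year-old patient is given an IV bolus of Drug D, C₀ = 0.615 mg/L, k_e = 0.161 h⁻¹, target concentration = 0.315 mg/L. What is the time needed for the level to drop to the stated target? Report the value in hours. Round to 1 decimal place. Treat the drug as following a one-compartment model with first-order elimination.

t = ln(C₀ / C) / k = ln(0.6150 / 0.315) / 0.1610
  = ln(1.952) / 0.1610 = 0.6689 / 0.1610 = 4.155 h

4.2 h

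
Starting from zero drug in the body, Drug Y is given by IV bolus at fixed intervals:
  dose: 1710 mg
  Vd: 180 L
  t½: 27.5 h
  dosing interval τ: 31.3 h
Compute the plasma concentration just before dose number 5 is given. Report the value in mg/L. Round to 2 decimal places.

C₀ per dose = Dose / Vd = 1710 / 180 = 9.500 mg/L
k = ln2 / t½ = 0.693147 / 27.5 = 0.02521 h⁻¹
Fraction remaining after one interval: r = e^(−kτ) = e^(−0.02521 × 31.3) = 0.4543
Before dose 5, 4 doses have been given (aged 1τ, 2τ, 3τ, 4τ).
C_trough = C₀ × (r + r² + … + r^4) = C₀ × r(1−r^4)/(1−r)
        = 9.500 × 0.4543 × (1 − 0.04260) / (1 − 0.4543) = 7.572 mg/L

7.57 mg/L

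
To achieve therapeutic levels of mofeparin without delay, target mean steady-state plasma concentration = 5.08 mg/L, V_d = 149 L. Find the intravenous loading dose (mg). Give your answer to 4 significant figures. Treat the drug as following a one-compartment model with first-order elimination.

LD = Css × Vd = 5.08 × 149 = 756.9 mg

756.9 mg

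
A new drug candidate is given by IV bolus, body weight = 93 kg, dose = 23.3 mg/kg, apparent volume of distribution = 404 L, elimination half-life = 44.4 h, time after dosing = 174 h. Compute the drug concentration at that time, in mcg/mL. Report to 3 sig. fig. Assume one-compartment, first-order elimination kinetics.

0.355 mcg/mL

Total dose = 23.3 × 93 = 2167 mg
C₀ = Dose / Vd = 2167 / 404 = 5.364 mg/L
k = ln2 / t½ = 0.693147 / 44.4 = 0.01561 h⁻¹
C = C₀ · e^(−k·t) = 5.364 × e^(−0.01561 × 174)
  = 5.364 × 0.06613 = 0.3547 mg/L
(0.3547 mg/L = 0.3547 mcg/mL)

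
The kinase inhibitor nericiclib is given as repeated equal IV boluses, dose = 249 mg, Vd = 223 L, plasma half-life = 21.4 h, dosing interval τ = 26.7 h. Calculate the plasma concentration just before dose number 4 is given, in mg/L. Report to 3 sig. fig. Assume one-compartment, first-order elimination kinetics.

0.752 mg/L

C₀ per dose = Dose / Vd = 249 / 223 = 1.117 mg/L
k = ln2 / t½ = 0.693147 / 21.4 = 0.03239 h⁻¹
Fraction remaining after one interval: r = e^(−kτ) = e^(−0.03239 × 26.7) = 0.4211
Before dose 4, 3 doses have been given (aged 1τ, 2τ, 3τ).
C_trough = C₀ × (r + r² + … + r^3) = C₀ × r(1−r^3)/(1−r)
        = 1.117 × 0.4211 × (1 − 0.07467) / (1 − 0.4211) = 0.7519 mg/L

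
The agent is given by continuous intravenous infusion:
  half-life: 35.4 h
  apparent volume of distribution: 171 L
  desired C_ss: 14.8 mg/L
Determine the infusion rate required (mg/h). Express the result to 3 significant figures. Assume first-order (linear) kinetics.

k = ln2 / t½ = 0.693147 / 35.4 = 0.01958 h⁻¹
CL = k × Vd = 0.01958 × 171 = 3.348 L/h
At steady state, infusion rate R₀ = Css × CL = 14.8 × 3.348 = 49.55 mg/h

49.6 mg/h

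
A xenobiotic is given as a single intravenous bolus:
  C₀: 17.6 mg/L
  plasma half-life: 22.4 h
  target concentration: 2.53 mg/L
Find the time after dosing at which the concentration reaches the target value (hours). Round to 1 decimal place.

k = ln2 / t½ = 0.693147 / 22.4 = 0.03094 h⁻¹
t = ln(C₀ / C) / k = ln(17.60 / 2.53) / 0.03094
  = ln(6.957) / 0.03094 = 1.940 / 0.03094 = 62.70 h

62.7 h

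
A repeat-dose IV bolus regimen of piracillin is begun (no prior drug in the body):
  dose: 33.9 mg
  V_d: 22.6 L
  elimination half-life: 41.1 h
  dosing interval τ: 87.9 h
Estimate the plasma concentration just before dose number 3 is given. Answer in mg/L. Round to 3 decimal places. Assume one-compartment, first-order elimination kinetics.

C₀ per dose = Dose / Vd = 33.9 / 22.6 = 1.500 mg/L
k = ln2 / t½ = 0.693147 / 41.1 = 0.01686 h⁻¹
Fraction remaining after one interval: r = e^(−kτ) = e^(−0.01686 × 87.9) = 0.2272
Before dose 3, 2 doses have been given (aged 1τ, 2τ).
C_trough = C₀ × (r + r²) = 1.500 × (0.2272 + 0.05162) = 0.4182 mg/L

0.418 mg/L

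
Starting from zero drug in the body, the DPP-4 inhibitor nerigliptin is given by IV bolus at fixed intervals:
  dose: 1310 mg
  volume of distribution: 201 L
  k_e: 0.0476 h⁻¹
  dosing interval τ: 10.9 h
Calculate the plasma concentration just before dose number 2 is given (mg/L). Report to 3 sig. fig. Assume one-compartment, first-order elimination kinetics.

C₀ per dose = Dose / Vd = 1310 / 201 = 6.517 mg/L
Fraction remaining after one interval: r = e^(−kτ) = e^(−0.04760 × 10.9) = 0.5952
Before dose 2, 1 dose has been given (aged 1τ).
C_trough = C₀ × r = 6.517 × 0.5952 = 3.879 mg/L

3.88 mg/L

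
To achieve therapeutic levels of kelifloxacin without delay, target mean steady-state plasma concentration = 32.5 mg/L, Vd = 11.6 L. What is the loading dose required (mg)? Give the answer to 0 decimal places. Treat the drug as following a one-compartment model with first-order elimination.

LD = Css × Vd = 32.5 × 11.6 = 377.0 mg

377 mg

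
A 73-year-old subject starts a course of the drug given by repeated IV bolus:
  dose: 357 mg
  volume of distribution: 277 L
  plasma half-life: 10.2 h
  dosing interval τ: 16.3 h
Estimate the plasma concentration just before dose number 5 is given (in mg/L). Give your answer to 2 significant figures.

C₀ per dose = Dose / Vd = 357 / 277 = 1.289 mg/L
k = ln2 / t½ = 0.693147 / 10.2 = 0.06796 h⁻¹
Fraction remaining after one interval: r = e^(−kτ) = e^(−0.06796 × 16.3) = 0.3303
Before dose 5, 4 doses have been given (aged 1τ, 2τ, 3τ, 4τ).
C_trough = C₀ × (r + r² + … + r^4) = C₀ × r(1−r^4)/(1−r)
        = 1.289 × 0.3303 × (1 − 0.01190) / (1 − 0.3303) = 0.6282 mg/L

0.63 mg/L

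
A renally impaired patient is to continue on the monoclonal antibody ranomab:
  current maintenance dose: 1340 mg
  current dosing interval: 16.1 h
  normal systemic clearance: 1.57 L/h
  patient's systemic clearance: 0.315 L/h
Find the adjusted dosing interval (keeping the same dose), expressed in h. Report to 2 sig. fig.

To keep the same average steady-state level, dosing rate must scale with clearance.
CL ratio = 0.315 / 1.57 = 0.2006
New interval (same dose) = 16.1 / 0.2006 = 80.26 h

80 h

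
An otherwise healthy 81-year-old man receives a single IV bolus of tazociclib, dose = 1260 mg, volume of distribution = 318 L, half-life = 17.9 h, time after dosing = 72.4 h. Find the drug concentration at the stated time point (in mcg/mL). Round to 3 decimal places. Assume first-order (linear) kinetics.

0.240 mcg/mL

C₀ = Dose / Vd = 1260 / 318 = 3.962 mg/L
k = ln2 / t½ = 0.693147 / 17.9 = 0.03872 h⁻¹
C = C₀ · e^(−k·t) = 3.962 × e^(−0.03872 × 72.4)
  = 3.962 × 0.06061 = 0.2401 mg/L
(0.2401 mg/L = 0.2401 mcg/mL)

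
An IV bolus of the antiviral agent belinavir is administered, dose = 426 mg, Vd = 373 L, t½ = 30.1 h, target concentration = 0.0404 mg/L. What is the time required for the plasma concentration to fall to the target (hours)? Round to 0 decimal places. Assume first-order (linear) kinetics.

C₀ = Dose / Vd = 426.0 / 373 = 1.142 mg/L
k = ln2 / t½ = 0.693147 / 30.1 = 0.02303 h⁻¹
t = ln(C₀ / C) / k = ln(1.142 / 0.0404) / 0.02303
  = ln(28.27) / 0.02303 = 3.342 / 0.02303 = 145.1 h

145 h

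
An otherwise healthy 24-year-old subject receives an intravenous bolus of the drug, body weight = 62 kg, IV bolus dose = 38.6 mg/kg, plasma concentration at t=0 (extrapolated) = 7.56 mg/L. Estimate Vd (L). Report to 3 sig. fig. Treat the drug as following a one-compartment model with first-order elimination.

Dose = 38.6 × 62 = 2393 mg
Vd = Dose / C₀ = 2393 / 7.56 = 316.5 L

317 L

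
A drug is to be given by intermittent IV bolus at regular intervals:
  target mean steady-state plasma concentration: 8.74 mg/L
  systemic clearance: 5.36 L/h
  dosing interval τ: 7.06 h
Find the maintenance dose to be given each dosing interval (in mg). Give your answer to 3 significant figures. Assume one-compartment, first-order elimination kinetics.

At steady state, Dose/τ = Css × CL.
Dose = Css × CL × τ = 8.74 × 5.360 × 7.06 = 330.7 mg

331 mg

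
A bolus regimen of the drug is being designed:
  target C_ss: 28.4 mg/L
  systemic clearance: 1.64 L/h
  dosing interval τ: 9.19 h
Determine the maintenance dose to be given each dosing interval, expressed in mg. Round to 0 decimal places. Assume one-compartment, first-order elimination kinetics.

428 mg

At steady state, Dose/τ = Css × CL.
Dose = Css × CL × τ = 28.4 × 1.640 × 9.19 = 428.0 mg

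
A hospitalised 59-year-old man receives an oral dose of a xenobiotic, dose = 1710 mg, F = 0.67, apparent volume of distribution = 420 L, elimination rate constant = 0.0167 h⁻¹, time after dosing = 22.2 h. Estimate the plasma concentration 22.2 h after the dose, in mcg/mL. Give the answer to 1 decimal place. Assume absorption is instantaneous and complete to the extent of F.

Amount reaching circulation = F × Dose = 0.67 × 1710 = 1146 mg
C₀ = F·Dose / Vd = 1146 / 420 = 2.729 mg/L
C = C₀ · e^(−k·t) = 2.729 × e^(−0.01670 × 22.2)
  = 2.729 × 0.6902 = 1.884 mg/L
(1.884 mg/L = 1.884 mcg/mL)

1.9 mcg/mL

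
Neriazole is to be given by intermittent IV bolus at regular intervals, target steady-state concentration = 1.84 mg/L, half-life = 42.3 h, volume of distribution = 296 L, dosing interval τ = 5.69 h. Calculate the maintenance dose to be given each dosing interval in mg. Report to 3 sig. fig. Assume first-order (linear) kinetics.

50.8 mg

k = ln2 / t½ = 0.693147 / 42.3 = 0.01639 h⁻¹
CL = k × Vd = 0.01639 × 296 = 4.851 L/h
At steady state, Dose/τ = Css × CL.
Dose = Css × CL × τ = 1.84 × 4.851 × 5.69 = 50.79 mg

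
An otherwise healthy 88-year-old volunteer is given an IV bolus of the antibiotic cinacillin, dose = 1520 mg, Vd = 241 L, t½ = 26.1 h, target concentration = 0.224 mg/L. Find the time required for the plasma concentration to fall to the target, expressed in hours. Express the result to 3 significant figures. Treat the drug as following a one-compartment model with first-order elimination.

C₀ = Dose / Vd = 1520 / 241 = 6.307 mg/L
k = ln2 / t½ = 0.693147 / 26.1 = 0.02656 h⁻¹
t = ln(C₀ / C) / k = ln(6.307 / 0.224) / 0.02656
  = ln(28.16) / 0.02656 = 3.338 / 0.02656 = 125.7 h

126 h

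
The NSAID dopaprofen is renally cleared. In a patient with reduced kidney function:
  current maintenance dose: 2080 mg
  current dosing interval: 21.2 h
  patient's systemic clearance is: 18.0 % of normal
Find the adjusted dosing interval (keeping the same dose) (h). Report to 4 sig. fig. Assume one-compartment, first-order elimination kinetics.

To keep the same average steady-state level, dosing rate must scale with clearance.
CL ratio = 18.0 / 100 = 0.1800
New interval (same dose) = 21.2 / 0.1800 = 117.8 h

117.8 h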